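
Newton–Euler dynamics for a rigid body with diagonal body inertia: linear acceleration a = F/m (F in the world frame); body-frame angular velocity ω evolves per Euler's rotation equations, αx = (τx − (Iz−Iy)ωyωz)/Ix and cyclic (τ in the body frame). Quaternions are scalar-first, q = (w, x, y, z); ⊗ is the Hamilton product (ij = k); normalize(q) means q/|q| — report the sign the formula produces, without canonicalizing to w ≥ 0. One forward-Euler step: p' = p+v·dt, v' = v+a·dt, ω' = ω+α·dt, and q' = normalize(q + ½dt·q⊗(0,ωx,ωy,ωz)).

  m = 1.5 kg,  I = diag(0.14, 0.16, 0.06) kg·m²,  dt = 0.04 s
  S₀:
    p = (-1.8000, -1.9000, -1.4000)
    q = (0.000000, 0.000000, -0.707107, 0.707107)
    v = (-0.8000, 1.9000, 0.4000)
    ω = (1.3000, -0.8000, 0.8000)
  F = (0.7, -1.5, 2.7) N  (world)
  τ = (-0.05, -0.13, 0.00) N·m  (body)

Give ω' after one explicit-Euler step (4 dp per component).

ω' = (1.2674, -0.8533, 0.8139)

precession coupling ω×(Iω) = (0.0640, 0.0832, -0.0208)
α = I⁻¹(τ − ω×Iω) = (-0.8143, -1.3325, 0.3467)
ω' = ω + α·dt = (1.2674, -0.8533, 0.8139)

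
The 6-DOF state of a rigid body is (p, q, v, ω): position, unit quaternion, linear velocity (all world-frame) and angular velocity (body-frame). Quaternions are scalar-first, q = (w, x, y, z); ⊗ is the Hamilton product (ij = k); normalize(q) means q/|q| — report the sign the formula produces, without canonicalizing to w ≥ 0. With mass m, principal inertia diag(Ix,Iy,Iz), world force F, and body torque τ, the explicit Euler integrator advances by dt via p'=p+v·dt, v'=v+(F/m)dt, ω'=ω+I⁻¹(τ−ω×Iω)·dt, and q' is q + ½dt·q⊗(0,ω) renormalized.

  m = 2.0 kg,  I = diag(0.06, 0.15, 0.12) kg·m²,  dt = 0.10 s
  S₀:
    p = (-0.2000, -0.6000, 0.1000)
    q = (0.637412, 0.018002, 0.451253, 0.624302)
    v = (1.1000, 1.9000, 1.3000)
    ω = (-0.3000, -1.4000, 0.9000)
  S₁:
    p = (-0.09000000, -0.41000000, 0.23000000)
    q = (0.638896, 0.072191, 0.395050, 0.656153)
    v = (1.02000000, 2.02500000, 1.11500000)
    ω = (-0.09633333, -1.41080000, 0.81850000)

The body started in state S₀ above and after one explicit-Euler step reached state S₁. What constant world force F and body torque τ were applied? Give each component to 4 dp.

F = (-1.6000, 2.5000, -3.7000)
τ = (0.1600, 0.0000, -0.0600)

v₁ − v₀ = (-0.08000000, 0.12500000, -0.18500000)
F = m·Δv/dt = (-1.6000, 2.5000, -3.7000)
rate change Δω = (0.20366667, -0.01080000, -0.08150000)
gyro term ω₀×Iω₀ = (0.0378, 0.0162, 0.0378)
τ = I·(Δω/dt) + ω₀×(Iω₀) = (0.1600, 0.0000, -0.0600)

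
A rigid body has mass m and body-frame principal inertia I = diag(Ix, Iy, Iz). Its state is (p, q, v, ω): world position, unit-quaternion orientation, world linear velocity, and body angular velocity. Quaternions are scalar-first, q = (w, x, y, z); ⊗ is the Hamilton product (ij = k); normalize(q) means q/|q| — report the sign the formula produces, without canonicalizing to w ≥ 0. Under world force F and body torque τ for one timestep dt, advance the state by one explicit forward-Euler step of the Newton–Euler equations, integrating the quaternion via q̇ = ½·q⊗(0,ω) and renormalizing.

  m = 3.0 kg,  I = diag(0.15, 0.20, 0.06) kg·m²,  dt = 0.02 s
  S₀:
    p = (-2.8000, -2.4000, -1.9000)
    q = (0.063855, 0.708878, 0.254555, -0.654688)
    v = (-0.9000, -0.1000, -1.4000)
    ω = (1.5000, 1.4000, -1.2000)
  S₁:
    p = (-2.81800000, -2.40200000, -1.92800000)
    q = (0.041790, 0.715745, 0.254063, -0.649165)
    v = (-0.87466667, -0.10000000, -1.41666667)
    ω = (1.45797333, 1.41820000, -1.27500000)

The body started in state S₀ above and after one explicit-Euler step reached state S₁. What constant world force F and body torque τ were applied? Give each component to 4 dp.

ω₁ − ω₀ = (-0.04202667, 0.01820000, -0.07500000)
ω₀×(Iω₀) = (0.2352, -0.1620, 0.1050)
τ = I·(Δω/dt) + ω₀×(Iω₀) = (-0.0800, 0.0200, -0.1200)
v₁ − v₀ = (0.02533333, 0.00000000, -0.01666667)
m·(v₁−v₀)/dt = (3.8000, 0.0000, -2.5000)

F = (3.8000, 0.0000, -2.5000)
τ = (-0.0800, 0.0200, -0.1200)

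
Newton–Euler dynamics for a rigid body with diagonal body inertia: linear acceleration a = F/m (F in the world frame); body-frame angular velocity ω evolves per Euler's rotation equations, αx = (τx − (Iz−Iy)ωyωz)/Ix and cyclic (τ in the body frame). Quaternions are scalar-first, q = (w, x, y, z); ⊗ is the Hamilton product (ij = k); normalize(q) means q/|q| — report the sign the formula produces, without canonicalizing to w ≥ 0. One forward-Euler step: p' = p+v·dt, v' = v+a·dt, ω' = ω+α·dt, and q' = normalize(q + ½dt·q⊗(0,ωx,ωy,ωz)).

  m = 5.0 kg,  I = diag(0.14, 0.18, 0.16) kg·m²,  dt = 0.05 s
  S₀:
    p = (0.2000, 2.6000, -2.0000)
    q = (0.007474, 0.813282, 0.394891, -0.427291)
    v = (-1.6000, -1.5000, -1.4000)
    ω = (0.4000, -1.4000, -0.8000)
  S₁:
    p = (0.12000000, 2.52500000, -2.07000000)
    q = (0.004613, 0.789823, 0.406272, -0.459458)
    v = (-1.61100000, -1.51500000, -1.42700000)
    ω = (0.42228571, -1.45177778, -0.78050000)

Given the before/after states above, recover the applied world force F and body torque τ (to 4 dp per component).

F = (-1.1000, -1.5000, -2.7000)
τ = (0.0400, -0.1800, 0.0400)

Δω = ω₁−ω₀ = (0.02228571, -0.05177778, 0.01950000)
ω₀×(Iω₀) = (-0.0224, 0.0064, -0.0224)
applied torque τ = (0.0400, -0.1800, 0.0400)
Δv = v₁−v₀ = (-0.01100000, -0.01500000, -0.02700000)
F = m·Δv/dt = (-1.1000, -1.5000, -2.7000)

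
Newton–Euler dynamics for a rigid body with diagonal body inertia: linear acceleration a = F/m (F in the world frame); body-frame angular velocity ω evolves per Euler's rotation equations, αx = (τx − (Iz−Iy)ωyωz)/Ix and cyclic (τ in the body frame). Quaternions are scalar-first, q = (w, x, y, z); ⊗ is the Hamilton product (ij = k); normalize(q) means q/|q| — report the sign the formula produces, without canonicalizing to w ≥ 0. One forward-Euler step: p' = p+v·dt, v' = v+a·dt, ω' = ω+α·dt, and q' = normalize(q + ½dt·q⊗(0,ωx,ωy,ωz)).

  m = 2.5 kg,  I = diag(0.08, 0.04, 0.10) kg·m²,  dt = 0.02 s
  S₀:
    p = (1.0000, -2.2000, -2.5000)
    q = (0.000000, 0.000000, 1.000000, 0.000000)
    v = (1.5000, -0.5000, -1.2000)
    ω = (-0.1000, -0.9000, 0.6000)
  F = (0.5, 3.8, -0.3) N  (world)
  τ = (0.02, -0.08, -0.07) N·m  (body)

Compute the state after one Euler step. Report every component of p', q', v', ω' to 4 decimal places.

α = I⁻¹(τ − ω×Iω) = (0.6550, -2.0300, -0.6640)
ω + α·dt = (-0.0869, -0.9406, 0.5867)
q⊗(0,ω) = (0.9000000, 0.6000000, 0.0000000, 0.1000000)
updated quaternion q' = (0.0090, 0.0060, 0.9999, 0.0010)
linear accel F/m = (0.2000, 1.5200, -0.1200)
p + v·dt = (1.0300, -2.2100, -2.5240)
v + (F/m)dt = (1.5040, -0.4696, -1.2024)

p' = (1.0300, -2.2100, -2.5240)
q' = (0.0090, 0.0060, 0.9999, 0.0010)
v' = (1.5040, -0.4696, -1.2024)
ω' = (-0.0869, -0.9406, 0.5867)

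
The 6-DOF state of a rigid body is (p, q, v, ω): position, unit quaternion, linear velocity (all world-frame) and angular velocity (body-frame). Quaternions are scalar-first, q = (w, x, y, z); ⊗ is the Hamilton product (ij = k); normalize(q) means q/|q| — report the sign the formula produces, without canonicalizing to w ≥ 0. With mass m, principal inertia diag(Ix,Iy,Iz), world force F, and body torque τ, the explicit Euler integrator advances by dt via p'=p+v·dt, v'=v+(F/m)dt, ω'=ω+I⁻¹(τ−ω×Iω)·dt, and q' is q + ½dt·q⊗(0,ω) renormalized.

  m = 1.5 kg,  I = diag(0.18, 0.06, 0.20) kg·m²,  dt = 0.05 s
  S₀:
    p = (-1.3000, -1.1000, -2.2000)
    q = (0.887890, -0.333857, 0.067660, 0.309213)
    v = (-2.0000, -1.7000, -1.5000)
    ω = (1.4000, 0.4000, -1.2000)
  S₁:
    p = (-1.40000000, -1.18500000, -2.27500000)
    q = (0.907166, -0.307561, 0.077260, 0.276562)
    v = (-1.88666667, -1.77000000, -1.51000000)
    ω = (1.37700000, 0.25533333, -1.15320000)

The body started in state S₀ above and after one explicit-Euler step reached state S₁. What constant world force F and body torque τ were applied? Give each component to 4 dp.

Δω = ω₁−ω₀ = (-0.02300000, -0.14466667, 0.04680000)
applied torque τ = (-0.1500, -0.1400, 0.1200)
v₁ − v₀ = (0.11333333, -0.07000000, -0.01000000)
applied force F = (3.4000, -2.1000, -0.3000)

F = (3.4000, -2.1000, -0.3000)
τ = (-0.1500, -0.1400, 0.1200)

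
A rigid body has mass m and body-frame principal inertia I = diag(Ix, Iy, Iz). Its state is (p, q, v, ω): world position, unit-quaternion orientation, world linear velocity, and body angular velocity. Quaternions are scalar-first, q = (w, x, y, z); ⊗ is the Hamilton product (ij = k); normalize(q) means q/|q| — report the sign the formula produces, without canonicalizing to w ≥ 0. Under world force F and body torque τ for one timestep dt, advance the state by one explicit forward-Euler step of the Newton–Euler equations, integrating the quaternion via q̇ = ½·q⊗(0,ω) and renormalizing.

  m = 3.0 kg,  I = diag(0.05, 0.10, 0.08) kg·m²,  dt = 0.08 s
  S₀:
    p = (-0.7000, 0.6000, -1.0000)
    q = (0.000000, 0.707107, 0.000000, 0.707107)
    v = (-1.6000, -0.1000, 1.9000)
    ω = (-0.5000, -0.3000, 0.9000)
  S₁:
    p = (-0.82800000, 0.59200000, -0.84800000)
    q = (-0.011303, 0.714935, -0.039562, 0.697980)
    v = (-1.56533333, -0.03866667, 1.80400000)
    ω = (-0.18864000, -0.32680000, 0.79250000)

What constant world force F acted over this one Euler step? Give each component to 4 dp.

Δv = v₁−v₀ = (0.03466667, 0.06133333, -0.09600000)
applied force F = (1.3000, 2.3000, -3.6000)

F = (1.3000, 2.3000, -3.6000)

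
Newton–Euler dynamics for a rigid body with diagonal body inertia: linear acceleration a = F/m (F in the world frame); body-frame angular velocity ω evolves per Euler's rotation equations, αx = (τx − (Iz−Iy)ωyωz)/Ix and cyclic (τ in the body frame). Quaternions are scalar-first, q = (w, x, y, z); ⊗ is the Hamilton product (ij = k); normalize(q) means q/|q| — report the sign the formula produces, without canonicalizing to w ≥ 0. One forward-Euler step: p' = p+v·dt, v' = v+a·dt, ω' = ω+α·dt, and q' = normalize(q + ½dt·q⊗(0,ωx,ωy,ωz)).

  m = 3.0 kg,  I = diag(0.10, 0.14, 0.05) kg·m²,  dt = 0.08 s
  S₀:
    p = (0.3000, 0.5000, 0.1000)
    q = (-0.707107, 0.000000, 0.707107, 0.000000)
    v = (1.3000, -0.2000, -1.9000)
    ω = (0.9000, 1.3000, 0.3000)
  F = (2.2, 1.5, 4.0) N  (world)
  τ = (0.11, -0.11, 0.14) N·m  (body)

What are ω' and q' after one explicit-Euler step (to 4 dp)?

precession coupling ω×(Iω) = (-0.0351, 0.0135, 0.0468)
angular accel α = (1.4510, -0.8821, 1.8640)
new body rate ω' = (1.0161, 1.2294, 0.4491)
2q̇ = q⊗(0,ω) = (-0.9192391, -0.4242642, -0.9192391, -0.8485284)
q' = normalize(q + ½dt·q⊗(0,ω)) = (-0.7423, -0.0169, 0.6690, -0.0339)

ω' = (1.0161, 1.2294, 0.4491)
q' = (-0.7423, -0.0169, 0.6690, -0.0339)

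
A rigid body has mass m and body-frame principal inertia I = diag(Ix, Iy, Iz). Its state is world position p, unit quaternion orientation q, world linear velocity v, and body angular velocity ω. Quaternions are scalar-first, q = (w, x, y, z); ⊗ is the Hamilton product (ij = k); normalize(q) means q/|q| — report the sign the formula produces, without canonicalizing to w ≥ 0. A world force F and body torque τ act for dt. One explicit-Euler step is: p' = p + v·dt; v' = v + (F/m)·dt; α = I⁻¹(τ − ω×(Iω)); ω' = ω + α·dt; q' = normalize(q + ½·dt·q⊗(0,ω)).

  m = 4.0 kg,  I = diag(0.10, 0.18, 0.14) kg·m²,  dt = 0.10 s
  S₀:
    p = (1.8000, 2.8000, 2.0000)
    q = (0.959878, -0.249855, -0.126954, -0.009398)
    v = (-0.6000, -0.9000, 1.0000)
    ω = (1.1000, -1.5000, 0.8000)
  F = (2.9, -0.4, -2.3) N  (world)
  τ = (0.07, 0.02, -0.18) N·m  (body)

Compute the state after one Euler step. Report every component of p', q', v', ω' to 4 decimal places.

p' = (1.7400, 2.7100, 2.1000)
q' = (0.9596, -0.2018, -0.1885, 0.0544)
v' = (-0.5275, -0.9100, 0.9425)
ω' = (1.1220, -1.4693, 0.7657)

a = F/m = (0.7250, -0.1000, -0.5750)
p' = p + v·dt = (1.7400, 2.7100, 2.1000)
v + (F/m)dt = (-0.5275, -0.9100, 0.9425)
gyro term ω×Iω = (0.0480, -0.0352, -0.1320)
(τ − ω×Iω)/I = (0.2200, 0.3067, -0.3429)
ω' = ω + α·dt = (1.1220, -1.4693, 0.7657)
q⊗(0,ω) = (0.0919279, 0.9402056, -1.2502708, 1.2823343)
q + ½dt·q⊗(0,ω), renormalized = (0.9596, -0.2018, -0.1885, 0.0544)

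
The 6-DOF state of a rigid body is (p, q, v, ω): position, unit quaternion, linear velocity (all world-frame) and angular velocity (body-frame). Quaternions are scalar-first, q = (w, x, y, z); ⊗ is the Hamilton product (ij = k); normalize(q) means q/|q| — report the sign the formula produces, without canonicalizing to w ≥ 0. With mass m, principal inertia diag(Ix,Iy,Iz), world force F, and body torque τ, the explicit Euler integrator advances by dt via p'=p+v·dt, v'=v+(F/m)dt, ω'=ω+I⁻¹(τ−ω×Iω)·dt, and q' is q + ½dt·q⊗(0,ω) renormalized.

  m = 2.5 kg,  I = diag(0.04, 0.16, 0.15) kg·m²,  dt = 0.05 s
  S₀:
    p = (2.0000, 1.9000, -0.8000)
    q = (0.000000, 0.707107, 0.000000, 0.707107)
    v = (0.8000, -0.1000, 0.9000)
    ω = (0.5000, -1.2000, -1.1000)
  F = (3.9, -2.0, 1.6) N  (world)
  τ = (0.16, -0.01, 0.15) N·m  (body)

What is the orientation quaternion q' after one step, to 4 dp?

q' = (0.0106, 0.7277, 0.0283, 0.6853)

Hamilton product q⊗(0,ω) = (0.4242642, 0.8485284, 1.1313712, -0.8485284)
q' = normalize(q + ½dt·q⊗(0,ω)) = (0.0106, 0.7277, 0.0283, 0.6853)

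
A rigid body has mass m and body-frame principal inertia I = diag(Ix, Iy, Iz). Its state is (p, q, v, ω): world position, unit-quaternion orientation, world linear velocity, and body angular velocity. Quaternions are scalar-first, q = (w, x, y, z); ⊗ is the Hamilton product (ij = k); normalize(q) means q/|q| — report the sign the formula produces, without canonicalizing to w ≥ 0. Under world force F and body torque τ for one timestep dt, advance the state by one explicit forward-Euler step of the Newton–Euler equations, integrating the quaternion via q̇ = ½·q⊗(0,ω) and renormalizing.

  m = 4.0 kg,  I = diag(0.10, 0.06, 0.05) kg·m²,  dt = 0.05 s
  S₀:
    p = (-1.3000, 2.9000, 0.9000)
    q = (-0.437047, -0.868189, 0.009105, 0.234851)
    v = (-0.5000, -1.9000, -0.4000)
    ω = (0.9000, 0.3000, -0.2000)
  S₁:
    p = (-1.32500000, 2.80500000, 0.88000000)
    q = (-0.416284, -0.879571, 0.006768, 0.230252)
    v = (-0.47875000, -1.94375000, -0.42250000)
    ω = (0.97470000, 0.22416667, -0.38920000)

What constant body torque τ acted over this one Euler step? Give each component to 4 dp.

τ = (0.1500, -0.1000, -0.2000)

Δω = ω₁−ω₀ = (0.07470000, -0.07583333, -0.18920000)
ω₀×(Iω₀) = (0.0006, -0.0090, -0.0108)
I·α + gyro = (0.1500, -0.1000, -0.2000)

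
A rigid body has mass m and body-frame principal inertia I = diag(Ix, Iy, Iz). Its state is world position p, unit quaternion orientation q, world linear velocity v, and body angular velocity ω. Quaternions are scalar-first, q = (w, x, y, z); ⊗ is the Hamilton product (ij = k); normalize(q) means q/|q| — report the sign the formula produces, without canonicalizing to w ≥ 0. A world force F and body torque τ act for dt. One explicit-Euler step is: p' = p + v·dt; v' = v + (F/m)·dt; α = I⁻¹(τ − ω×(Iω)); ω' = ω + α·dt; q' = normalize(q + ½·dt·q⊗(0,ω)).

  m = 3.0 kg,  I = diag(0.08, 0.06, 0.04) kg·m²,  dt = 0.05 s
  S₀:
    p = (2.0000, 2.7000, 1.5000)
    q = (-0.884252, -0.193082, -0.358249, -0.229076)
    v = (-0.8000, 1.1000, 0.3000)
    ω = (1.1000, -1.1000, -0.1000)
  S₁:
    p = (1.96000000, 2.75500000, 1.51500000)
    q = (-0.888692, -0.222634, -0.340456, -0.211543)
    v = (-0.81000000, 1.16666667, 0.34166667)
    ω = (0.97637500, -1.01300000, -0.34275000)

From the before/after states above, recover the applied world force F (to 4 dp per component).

v₁ − v₀ = (-0.01000000, 0.06666667, 0.04166667)
applied force F = (-0.6000, 4.0000, 2.5000)

F = (-0.6000, 4.0000, 2.5000)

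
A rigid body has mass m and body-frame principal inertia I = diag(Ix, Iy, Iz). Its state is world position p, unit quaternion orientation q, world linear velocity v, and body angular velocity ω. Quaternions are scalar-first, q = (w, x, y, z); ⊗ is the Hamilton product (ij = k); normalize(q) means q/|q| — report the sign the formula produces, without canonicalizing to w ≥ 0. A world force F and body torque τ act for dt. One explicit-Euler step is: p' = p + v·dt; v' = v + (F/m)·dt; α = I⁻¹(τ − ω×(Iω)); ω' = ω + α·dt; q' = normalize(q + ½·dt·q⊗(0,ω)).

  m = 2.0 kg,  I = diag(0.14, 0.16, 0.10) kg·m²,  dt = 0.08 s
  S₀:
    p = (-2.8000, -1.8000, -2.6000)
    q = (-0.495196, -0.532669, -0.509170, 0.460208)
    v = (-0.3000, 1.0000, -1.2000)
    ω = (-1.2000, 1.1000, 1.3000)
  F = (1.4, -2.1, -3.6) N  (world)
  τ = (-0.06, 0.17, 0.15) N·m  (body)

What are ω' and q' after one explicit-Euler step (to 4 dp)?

ω' = (-1.1853, 1.2162, 1.4411)
q' = (-0.5205, -0.5537, -0.5235, 0.3852)

ω×(Iω) gyroscopic = (-0.0858, -0.0624, -0.0264)
angular accel α = (0.1843, 1.4525, 1.7640)
new body rate ω' = (-1.1853, 1.2162, 1.4411)
q⊗(0,ω) = (-0.6773862, -0.5739146, -0.4044955, -1.8406947)
updated quaternion q' = (-0.5205, -0.5537, -0.5235, 0.3852)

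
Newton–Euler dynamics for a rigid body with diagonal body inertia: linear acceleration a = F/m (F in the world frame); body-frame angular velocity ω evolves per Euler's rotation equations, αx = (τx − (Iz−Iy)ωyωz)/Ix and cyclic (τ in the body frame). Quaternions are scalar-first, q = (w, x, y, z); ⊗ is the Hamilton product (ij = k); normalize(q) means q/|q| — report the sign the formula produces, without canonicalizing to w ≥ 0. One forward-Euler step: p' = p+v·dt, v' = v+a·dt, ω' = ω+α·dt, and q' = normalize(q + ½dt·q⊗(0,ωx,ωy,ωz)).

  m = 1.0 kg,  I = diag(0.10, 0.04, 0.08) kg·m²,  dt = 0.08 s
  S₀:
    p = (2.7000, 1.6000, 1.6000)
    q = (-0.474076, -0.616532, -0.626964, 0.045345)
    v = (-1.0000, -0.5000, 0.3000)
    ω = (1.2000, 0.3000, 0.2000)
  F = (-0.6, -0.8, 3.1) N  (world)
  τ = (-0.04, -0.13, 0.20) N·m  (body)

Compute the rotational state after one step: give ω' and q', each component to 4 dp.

α = I⁻¹(τ − ω×Iω) = (-0.4240, -3.3700, 2.7700)
new body rate ω' = (1.1661, 0.0304, 0.4216)
Hamilton product q⊗(0,ω) = (0.9188586, -0.7078875, 0.0354976, 0.4725820)
q' = normalize(q + ½dt·q⊗(0,ω)) = (-0.4368, -0.6440, -0.6248, 0.0642)

ω' = (1.1661, 0.0304, 0.4216)
q' = (-0.4368, -0.6440, -0.6248, 0.0642)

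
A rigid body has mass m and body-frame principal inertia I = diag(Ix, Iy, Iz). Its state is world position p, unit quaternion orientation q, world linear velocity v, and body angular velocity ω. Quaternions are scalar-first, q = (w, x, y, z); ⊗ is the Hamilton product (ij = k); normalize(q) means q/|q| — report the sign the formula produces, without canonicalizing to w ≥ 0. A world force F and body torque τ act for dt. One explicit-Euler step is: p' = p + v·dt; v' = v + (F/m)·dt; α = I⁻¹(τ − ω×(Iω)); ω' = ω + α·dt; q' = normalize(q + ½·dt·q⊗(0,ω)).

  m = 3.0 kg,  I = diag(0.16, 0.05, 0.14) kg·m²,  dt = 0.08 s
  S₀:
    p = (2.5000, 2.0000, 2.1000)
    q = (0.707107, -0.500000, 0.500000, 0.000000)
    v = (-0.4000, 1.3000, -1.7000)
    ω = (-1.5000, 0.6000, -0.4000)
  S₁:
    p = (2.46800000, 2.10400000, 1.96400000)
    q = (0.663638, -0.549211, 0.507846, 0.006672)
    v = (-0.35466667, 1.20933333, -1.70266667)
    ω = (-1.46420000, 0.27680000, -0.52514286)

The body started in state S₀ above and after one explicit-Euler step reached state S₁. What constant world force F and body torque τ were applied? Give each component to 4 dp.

F = (1.7000, -3.4000, -0.1000)
τ = (0.0500, -0.1900, -0.1200)

rate change Δω = (0.03580000, -0.32320000, -0.12514286)
precession coupling = (-0.0216, 0.0120, 0.0990)
I·α + gyro = (0.0500, -0.1900, -0.1200)
v₁ − v₀ = (0.04533333, -0.09066667, -0.00266667)
m·(v₁−v₀)/dt = (1.7000, -3.4000, -0.1000)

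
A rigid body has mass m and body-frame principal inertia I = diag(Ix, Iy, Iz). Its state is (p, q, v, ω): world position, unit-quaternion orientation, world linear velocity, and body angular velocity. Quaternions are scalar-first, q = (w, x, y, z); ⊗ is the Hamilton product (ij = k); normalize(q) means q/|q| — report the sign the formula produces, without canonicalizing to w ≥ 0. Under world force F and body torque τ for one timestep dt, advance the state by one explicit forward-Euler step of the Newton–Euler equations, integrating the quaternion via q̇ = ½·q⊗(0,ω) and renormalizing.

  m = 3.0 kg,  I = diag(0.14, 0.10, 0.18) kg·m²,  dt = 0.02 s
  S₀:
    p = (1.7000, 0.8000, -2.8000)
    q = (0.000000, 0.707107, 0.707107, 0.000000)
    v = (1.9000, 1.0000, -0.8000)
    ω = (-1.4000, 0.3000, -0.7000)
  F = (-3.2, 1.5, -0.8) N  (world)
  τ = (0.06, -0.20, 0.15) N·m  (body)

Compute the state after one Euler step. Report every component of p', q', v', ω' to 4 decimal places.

a = F/m = (-1.0667, 0.5000, -0.2667)
p' = p + v·dt = (1.7380, 0.8200, -2.8160)
new velocity v' = (1.8787, 1.0100, -0.8053)
precession coupling ω×(Iω) = (-0.0168, -0.0392, 0.0168)
angular accel α = (0.5486, -1.6080, 0.7400)
ω' = ω + α·dt = (-1.3890, 0.2678, -0.6852)
Hamilton product q⊗(0,ω) = (0.7778177, -0.4949749, 0.4949749, 1.2020819)
q + ½dt·q⊗(0,ω), renormalized = (0.0078, 0.7021, 0.7120, 0.0120)

p' = (1.7380, 0.8200, -2.8160)
q' = (0.0078, 0.7021, 0.7120, 0.0120)
v' = (1.8787, 1.0100, -0.8053)
ω' = (-1.3890, 0.2678, -0.6852)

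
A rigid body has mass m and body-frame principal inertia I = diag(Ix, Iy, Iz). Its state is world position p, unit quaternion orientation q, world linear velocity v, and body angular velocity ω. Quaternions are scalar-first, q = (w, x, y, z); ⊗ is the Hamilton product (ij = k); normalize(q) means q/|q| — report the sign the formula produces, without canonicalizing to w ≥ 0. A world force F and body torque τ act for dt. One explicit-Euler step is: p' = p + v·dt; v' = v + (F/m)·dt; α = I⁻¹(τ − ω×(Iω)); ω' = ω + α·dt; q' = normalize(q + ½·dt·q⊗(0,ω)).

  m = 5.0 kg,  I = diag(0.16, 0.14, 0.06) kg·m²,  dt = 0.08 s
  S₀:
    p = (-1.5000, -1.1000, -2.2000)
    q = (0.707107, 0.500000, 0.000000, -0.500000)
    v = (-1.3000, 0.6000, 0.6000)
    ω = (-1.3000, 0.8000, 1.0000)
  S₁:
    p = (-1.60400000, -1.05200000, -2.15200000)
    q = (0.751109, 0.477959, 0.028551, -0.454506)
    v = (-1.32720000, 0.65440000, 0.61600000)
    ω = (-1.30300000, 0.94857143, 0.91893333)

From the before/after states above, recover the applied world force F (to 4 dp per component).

v₁ − v₀ = (-0.02720000, 0.05440000, 0.01600000)
m·(v₁−v₀)/dt = (-1.7000, 3.4000, 1.0000)

F = (-1.7000, 3.4000, 1.0000)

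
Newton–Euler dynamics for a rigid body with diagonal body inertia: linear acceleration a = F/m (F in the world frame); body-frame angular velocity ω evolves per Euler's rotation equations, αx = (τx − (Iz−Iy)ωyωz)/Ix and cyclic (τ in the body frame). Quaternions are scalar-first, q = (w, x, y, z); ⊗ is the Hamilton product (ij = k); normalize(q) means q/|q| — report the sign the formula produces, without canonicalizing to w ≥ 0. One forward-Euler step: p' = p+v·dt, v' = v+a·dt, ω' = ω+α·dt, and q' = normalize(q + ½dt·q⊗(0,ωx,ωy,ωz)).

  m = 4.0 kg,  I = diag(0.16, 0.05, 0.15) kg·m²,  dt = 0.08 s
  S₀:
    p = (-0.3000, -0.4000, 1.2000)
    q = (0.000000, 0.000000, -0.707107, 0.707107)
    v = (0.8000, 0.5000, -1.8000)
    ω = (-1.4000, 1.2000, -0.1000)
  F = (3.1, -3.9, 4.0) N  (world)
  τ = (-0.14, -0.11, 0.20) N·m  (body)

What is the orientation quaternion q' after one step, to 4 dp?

q' = (0.0367, -0.0310, -0.7447, 0.6657)

q⊗(0,ω) = (0.9192391, -0.7778177, -0.9899498, -0.9899498)
q + ½dt·q⊗(0,ω), renormalized = (0.0367, -0.0310, -0.7447, 0.6657)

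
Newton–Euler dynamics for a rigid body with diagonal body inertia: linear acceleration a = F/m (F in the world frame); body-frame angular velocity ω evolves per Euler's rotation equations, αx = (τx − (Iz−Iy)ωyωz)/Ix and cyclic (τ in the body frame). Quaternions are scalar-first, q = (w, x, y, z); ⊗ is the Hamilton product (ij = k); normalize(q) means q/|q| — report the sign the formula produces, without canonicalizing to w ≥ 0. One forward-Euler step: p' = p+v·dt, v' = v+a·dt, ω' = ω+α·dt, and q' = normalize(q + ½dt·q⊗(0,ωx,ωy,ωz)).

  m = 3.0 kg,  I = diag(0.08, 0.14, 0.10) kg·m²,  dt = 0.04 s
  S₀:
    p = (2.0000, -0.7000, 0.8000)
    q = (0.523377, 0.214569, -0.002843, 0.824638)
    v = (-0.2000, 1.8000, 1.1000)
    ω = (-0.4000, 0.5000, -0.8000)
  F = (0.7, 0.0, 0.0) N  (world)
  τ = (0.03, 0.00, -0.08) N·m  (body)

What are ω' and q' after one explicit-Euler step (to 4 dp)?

ω' = (-0.3930, 0.5018, -0.8272)
q' = (0.5382, 0.2021, -0.0008, 0.8182)

gyro term ω×Iω = (0.0160, -0.0064, -0.0120)
angular accel α = (0.1750, 0.0457, -0.6800)
new body rate ω' = (-0.3930, 0.5018, -0.8272)
q⊗(0,ω) = (0.7469595, -0.6193954, 0.1034885, -0.3125543)
q' = normalize(q + ½dt·q⊗(0,ω)) = (0.5382, 0.2021, -0.0008, 0.8182)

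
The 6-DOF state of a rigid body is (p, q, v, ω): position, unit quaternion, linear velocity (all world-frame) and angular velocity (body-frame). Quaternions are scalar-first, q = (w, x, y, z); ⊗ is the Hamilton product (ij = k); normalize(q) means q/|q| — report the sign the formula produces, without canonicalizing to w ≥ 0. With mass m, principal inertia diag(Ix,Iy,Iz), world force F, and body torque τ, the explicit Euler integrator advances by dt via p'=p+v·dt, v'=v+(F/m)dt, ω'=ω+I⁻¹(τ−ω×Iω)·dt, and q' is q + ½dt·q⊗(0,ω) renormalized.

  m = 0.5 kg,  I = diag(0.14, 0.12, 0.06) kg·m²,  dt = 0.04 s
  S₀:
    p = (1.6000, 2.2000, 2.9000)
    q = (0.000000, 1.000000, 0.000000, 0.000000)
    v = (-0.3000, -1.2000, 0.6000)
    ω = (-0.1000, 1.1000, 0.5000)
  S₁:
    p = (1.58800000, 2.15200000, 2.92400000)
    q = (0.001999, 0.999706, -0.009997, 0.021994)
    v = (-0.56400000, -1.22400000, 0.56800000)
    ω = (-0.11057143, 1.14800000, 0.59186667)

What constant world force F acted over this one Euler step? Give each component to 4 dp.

F = (-3.3000, -0.3000, -0.4000)

v₁ − v₀ = (-0.26400000, -0.02400000, -0.03200000)
m·(v₁−v₀)/dt = (-3.3000, -0.3000, -0.4000)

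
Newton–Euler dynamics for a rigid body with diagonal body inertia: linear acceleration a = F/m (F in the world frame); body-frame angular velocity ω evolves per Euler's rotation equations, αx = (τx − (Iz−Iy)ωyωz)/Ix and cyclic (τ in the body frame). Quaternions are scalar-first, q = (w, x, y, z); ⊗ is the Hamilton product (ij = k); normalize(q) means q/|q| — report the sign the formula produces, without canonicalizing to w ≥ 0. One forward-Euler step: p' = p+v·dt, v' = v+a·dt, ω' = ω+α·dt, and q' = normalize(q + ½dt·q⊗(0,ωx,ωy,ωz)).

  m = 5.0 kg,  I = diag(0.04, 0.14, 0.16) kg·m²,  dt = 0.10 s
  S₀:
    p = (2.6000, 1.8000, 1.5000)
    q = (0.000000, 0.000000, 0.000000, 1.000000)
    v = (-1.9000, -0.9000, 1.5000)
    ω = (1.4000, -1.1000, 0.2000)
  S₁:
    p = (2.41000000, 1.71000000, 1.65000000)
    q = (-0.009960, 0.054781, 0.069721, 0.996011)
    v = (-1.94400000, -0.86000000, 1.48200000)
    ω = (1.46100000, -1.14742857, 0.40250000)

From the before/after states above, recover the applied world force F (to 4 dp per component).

F = (-2.2000, 2.0000, -0.9000)

Δv = v₁−v₀ = (-0.04400000, 0.04000000, -0.01800000)
applied force F = (-2.2000, 2.0000, -0.9000)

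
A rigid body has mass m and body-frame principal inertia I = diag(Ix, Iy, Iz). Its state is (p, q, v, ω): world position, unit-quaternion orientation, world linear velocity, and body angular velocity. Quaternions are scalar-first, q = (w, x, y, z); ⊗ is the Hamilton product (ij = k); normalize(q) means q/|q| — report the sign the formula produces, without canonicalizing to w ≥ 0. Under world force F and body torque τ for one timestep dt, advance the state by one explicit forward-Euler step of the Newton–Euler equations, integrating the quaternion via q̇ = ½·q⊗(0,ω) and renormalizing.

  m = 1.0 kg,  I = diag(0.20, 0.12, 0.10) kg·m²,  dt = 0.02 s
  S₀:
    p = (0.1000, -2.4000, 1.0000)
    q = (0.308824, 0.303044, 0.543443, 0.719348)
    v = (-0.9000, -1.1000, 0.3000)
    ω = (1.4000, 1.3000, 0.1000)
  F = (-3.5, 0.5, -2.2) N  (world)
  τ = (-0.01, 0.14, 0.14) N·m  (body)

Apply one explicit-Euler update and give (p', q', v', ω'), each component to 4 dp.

p' = (0.0820, -2.4220, 1.0060)
q' = (0.2967, 0.2985, 0.5571, 0.7159)
v' = (-0.9700, -1.0900, 0.2560)
ω' = (1.3993, 1.3210, 0.1571)

ω×(Iω) gyroscopic = (-0.0026, 0.0140, -0.1456)
(τ − ω×Iω)/I = (-0.0370, 1.0500, 2.8560)
ω + α·dt = (1.3993, 1.3210, 0.1571)
Hamilton product q⊗(0,ω) = (-1.2026723, -0.4484545, 1.3782540, -0.3359806)
q' = normalize(q + ½dt·q⊗(0,ω)) = (0.2967, 0.2985, 0.5571, 0.7159)
p' = p + v·dt = (0.0820, -2.4220, 1.0060)
v' = v + a·dt = (-0.9700, -1.0900, 0.2560)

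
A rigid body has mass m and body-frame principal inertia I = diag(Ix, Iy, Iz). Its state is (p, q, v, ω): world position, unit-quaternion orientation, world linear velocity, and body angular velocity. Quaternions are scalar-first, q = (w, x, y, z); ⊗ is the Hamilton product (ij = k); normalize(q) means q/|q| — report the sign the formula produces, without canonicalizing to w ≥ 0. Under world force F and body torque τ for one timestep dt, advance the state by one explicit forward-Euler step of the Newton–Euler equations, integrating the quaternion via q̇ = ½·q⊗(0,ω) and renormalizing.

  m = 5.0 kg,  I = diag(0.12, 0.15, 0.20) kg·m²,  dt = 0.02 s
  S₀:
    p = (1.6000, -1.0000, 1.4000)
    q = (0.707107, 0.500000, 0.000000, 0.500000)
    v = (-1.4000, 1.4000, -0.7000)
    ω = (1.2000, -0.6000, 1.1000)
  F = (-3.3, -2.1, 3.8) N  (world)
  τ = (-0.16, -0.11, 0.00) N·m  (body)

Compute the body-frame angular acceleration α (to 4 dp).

α = (-1.0583, -0.0293, 0.1080)

precession coupling ω×(Iω) = (-0.0330, -0.1056, -0.0216)
α = I⁻¹(τ − ω×Iω) = (-1.0583, -0.0293, 0.1080)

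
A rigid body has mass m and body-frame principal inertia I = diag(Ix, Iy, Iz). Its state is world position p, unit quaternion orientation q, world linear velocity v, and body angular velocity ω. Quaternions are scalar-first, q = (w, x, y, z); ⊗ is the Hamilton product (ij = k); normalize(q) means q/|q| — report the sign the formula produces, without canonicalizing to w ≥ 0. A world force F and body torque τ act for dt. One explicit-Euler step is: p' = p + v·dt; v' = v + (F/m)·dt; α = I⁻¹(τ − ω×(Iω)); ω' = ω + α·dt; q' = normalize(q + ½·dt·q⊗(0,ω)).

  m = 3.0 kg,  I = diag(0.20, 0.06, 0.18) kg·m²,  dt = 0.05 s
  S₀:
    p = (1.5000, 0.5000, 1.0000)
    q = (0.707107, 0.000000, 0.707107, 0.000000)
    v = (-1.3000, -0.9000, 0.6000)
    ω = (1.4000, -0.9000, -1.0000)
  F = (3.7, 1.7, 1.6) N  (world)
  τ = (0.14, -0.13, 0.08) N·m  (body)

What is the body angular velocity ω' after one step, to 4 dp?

ω' = (1.4080, -0.9850, -1.0268)

ω×(Iω) gyroscopic = (0.1080, -0.0280, 0.1764)
α = I⁻¹(τ − ω×Iω) = (0.1600, -1.7000, -0.5356)
new body rate ω' = (1.4080, -0.9850, -1.0268)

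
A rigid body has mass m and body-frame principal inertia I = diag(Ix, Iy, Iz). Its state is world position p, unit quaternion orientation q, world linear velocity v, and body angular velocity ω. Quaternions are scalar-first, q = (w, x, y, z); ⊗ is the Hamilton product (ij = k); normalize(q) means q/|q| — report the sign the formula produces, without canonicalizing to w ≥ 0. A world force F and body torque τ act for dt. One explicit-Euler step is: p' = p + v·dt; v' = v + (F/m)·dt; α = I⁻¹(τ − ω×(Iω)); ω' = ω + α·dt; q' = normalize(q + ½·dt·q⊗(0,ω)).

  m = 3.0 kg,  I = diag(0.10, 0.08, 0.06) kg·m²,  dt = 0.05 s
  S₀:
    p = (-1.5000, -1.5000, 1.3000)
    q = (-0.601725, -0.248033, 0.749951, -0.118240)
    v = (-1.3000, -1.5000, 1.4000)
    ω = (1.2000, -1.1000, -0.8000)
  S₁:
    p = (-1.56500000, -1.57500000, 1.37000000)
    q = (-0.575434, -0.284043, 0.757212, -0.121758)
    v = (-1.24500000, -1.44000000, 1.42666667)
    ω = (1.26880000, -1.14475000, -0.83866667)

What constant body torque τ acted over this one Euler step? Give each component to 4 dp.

Δω = ω₁−ω₀ = (0.06880000, -0.04475000, -0.03866667)
ω₀×(Iω₀) = (-0.0176, -0.0384, 0.0264)
τ = I·(Δω/dt) + ω₀×(Iω₀) = (0.1200, -0.1100, -0.0200)

τ = (0.1200, -0.1100, -0.0200)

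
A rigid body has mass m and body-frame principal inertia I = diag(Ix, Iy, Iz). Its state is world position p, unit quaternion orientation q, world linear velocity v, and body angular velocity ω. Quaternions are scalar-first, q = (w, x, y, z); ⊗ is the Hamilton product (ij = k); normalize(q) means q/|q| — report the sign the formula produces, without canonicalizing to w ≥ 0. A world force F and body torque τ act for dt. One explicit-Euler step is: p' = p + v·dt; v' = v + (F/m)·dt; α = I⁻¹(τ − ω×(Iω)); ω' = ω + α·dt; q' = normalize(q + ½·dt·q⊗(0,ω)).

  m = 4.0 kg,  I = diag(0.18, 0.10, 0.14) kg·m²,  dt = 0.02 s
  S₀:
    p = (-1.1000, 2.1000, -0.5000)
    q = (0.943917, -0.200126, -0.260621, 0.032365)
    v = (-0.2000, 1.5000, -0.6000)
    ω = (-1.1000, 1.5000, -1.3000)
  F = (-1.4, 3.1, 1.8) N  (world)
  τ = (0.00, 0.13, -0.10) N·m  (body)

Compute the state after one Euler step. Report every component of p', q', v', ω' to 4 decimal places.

p' = (-1.1040, 2.1300, -0.5120)
q' = (0.9458, -0.2076, -0.2494, 0.0142)
v' = (-0.2070, 1.5155, -0.5910)
ω' = (-1.0913, 1.5146, -1.3331)

angular accel α = (0.4333, 0.7280, -1.6571)
ω + α·dt = (-1.0913, 1.5146, -1.3331)
2q̇ = q⊗(0,ω) = (0.2128674, -0.7480489, 1.1201102, -1.8139642)
updated quaternion q' = (0.9458, -0.2076, -0.2494, 0.0142)
p + v·dt = (-1.1040, 2.1300, -0.5120)
new velocity v' = (-0.2070, 1.5155, -0.5910)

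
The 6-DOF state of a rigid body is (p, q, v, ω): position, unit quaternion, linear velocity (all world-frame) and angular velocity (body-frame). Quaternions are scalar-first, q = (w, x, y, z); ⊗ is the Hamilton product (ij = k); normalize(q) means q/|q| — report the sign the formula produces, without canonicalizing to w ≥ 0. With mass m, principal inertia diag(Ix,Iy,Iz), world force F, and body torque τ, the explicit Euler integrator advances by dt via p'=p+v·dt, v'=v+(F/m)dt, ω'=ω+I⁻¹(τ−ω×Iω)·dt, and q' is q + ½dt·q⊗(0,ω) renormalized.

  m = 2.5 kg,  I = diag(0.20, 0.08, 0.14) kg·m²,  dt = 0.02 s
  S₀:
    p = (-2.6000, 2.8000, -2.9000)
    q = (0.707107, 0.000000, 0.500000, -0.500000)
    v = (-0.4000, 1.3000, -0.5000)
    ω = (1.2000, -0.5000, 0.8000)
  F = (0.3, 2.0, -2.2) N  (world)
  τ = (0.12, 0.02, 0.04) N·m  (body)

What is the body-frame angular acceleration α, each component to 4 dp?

α = (0.7200, -0.4700, -0.2286)

ω×(Iω) gyroscopic = (-0.0240, 0.0576, 0.0720)
angular accel α = (0.7200, -0.4700, -0.2286)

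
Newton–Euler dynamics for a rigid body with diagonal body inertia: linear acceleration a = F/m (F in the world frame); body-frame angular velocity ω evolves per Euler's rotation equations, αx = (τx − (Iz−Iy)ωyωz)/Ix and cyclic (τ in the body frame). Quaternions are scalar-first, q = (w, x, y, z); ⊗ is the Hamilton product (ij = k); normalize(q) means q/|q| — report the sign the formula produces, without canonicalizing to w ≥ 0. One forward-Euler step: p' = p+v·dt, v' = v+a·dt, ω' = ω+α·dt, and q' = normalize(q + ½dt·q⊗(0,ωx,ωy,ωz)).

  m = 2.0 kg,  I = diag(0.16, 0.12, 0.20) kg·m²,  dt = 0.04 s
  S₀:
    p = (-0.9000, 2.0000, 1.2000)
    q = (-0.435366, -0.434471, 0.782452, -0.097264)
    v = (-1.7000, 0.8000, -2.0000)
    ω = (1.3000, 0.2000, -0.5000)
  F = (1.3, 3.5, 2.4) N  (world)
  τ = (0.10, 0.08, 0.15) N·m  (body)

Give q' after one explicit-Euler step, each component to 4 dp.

2q̇ = q⊗(0,ω) = (0.3596899, -0.9377490, -0.4307519, -0.8863988)
q' = normalize(q + ½dt·q⊗(0,ω)) = (-0.4280, -0.4530, 0.7735, -0.1149)

q' = (-0.4280, -0.4530, 0.7735, -0.1149)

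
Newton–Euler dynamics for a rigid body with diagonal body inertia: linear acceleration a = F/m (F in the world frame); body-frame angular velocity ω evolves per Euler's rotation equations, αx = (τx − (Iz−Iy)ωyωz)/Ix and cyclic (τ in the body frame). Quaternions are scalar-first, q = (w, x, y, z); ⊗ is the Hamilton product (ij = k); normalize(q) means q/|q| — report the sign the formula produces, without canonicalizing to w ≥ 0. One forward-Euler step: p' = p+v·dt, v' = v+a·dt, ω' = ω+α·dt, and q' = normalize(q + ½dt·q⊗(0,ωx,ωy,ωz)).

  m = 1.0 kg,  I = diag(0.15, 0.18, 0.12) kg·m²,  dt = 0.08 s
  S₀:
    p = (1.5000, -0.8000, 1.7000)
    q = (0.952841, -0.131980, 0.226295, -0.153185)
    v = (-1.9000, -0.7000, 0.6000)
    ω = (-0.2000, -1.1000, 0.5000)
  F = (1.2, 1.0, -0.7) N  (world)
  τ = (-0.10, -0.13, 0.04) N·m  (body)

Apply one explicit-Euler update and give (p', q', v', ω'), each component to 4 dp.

p' = (1.3480, -0.8560, 1.7480)
q' = (0.9637, -0.1416, 0.1880, -0.1264)
v' = (-1.8040, -0.6200, 0.5440)
ω' = (-0.2709, -1.1564, 0.5223)

ω×(Iω) gyroscopic = (0.0330, -0.0030, 0.0066)
angular accel α = (-0.8867, -0.7056, 0.2783)
ω' = ω + α·dt = (-0.2709, -1.1564, 0.5223)
q⊗(0,ω) = (0.2991210, -0.2459242, -0.9514981, 0.6668575)
q' = normalize(q + ½dt·q⊗(0,ω)) = (0.9637, -0.1416, 0.1880, -0.1264)
a = F/m = (1.2000, 1.0000, -0.7000)
p + v·dt = (1.3480, -0.8560, 1.7480)
v' = v + a·dt = (-1.8040, -0.6200, 0.5440)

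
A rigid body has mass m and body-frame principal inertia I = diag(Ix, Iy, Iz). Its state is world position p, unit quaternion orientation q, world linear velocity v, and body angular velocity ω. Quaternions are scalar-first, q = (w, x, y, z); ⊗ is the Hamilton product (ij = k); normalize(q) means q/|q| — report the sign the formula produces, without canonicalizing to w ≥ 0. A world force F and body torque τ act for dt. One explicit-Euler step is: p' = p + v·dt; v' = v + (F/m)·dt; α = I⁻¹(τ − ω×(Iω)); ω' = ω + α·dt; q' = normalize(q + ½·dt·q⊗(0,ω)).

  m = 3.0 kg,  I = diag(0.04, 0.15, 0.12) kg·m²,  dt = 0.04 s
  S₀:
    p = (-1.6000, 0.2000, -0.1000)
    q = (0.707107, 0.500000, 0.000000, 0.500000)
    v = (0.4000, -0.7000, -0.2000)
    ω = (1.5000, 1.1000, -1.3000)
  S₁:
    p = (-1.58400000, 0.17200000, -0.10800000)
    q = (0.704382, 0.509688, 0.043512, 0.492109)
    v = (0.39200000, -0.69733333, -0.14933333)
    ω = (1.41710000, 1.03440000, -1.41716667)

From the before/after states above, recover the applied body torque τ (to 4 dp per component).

τ = (-0.0400, -0.0900, -0.1700)

Δω = ω₁−ω₀ = (-0.08290000, -0.06560000, -0.11716667)
ω₀×(Iω₀) = (0.0429, 0.1560, 0.1815)
τ = I·(Δω/dt) + ω₀×(Iω₀) = (-0.0400, -0.0900, -0.1700)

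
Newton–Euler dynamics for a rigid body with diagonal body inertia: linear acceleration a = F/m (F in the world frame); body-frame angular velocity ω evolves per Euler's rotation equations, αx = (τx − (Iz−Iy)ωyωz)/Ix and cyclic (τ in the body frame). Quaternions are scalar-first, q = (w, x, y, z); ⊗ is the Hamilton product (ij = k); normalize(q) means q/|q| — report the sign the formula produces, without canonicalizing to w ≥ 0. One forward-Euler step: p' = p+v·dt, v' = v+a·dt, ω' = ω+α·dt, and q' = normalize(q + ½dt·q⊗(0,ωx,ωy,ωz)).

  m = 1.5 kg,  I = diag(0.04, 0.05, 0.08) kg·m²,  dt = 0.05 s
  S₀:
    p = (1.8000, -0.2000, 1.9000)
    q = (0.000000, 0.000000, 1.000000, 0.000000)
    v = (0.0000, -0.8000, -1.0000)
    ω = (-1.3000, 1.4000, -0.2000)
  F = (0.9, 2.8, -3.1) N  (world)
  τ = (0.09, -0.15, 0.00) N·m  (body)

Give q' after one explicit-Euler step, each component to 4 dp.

2q̇ = q⊗(0,ω) = (-1.4000000, -0.2000000, 0.0000000, 1.3000000)
updated quaternion q' = (-0.0350, -0.0050, 0.9988, 0.0325)

q' = (-0.0350, -0.0050, 0.9988, 0.0325)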